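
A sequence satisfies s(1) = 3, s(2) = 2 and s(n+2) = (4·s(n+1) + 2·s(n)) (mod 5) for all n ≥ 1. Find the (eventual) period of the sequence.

4

s(1) = 3, s(2) = 2, s(3) = 4, s(4) = 0, s(5) = 3, s(6) = 2.
Since (s(5), s(6)) = (s(1), s(2)) = (3, 2) (two consecutive terms determine the rest), the sequence is periodic with period 4.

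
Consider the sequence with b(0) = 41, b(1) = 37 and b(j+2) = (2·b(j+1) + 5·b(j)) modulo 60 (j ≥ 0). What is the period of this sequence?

12

Computing terms: b(0) = 41, b(1) = 37, b(2) = 39, b(3) = 23, b(4) = 1, b(5) = 57, b(6) = 59, b(7) = 43, b(8) = 21, b(9) = 17, b(10) = 19, b(11) = 3, b(12) = 41, b(13) = 37.
The sequence repeats with period 12.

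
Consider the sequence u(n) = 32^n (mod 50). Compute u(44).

26

u(0) = 1, u(1) = 32, u(2) = 24, u(3) = 18, u(4) = 26, u(5) = 32.
Since u(5) = u(1) = 32, the sequence is eventually periodic: after a pre-period of length 1 it cycles with period 4.
For n ≥ 1, u(n) depends only on (n - 1) mod 4. (44 - 1) mod 4 = 3, so u(44) = u(4) = 26.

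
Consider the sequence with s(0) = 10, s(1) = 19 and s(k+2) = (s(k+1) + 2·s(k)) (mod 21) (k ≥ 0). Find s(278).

Computing terms: s(0) = 10, s(1) = 19, s(2) = 18, s(3) = 14, s(4) = 8, s(5) = 15, s(6) = 10, s(7) = 19.
The sequence repeats with period 6.
So s(278) = s(0 + ((278-0) mod 6)) = s(2) = 18.

18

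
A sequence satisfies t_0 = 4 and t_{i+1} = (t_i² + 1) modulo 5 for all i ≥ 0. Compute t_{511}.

Computing terms: t_0 = 4, t_1 = 2, t_2 = 0, t_3 = 1, t_4 = 2.
Since t_4 = t_1 = 2, the sequence is eventually periodic: after a pre-period of length 1 it cycles with period 3.
For i ≥ 1, t_i depends only on (i - 1) mod 3. (511 - 1) mod 3 = 0, so t_{511} = t_1 = 2.

2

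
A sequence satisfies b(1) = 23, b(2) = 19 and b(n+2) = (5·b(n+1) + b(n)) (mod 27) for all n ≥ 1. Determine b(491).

We have b(1) = 23,  b(2) = 19,  b(3) = 10,  b(4) = 15,  b(5) = 4,  b(6) = 8,  b(7) = 17,  b(8) = 12,  b(9) = 23,  b(10) = 19.
The sequence repeats with period 8.
(491 - 1) mod 8 = 2, so b(491) = b(3) = 10.

10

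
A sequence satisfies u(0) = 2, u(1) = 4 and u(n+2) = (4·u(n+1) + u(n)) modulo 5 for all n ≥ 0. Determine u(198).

3

u(0) = 2, u(1) = 4, u(2) = 3, u(3) = 1, u(4) = 2, u(5) = 4.
Since (u(4), u(5)) = (u(0), u(1)) = (2, 4) (two consecutive terms determine the rest), the sequence is periodic with period 4.
So u(198) = u(0 + ((198-0) mod 4)) = u(2) = 3.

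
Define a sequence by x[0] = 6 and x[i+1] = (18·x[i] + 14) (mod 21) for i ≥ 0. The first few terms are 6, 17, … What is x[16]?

17

Listing terms: x[0] = 6; x[1] = 17; x[2] = 5; x[3] = 20; x[4] = 17.
Since x[4] = x[1] = 17, the sequence is eventually periodic: after a pre-period of length 1 it cycles with period 3.
For i ≥ 1, x[i] depends only on (i - 1) mod 3. (16 - 1) mod 3 = 0, so x[16] = x[1] = 17.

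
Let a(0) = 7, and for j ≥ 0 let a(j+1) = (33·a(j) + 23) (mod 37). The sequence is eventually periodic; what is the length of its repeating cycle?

We have a(0) = 7,  a(1) = 32,  a(2) = 6,  a(3) = 36,  a(4) = 27,  a(5) = 26,  a(6) = 30,  a(7) = 14,  a(8) = 4,  a(9) = 7.
Since a(9) = a(0) = 7, the sequence is periodic with period 9.

9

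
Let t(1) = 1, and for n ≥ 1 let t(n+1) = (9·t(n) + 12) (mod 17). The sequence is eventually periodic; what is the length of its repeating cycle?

t(1) = 1; t(2) = 4; t(3) = 14; t(4) = 2; t(5) = 13; t(6) = 10; t(7) = 0; t(8) = 12; t(9) = 1.
The sequence repeats with period 8.

8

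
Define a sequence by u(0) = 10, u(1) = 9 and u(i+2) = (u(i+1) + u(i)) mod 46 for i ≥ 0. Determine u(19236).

22

Computing terms: u(0) = 10,  u(1) = 9,  u(2) = 19,  u(3) = 28,  u(4) = 1,  u(5) = 29,  u(6) = 30,  u(7) = 13,  u(8) = 43,  u(9) = 10,  u(10) = 7,  u(11) = 17,  u(12) = 24,  u(13) = 41,  u(14) = 19,  u(15) = 14,  u(16) = 33,  u(17) = 1,  u(18) = 34,  u(19) = 35,  u(20) = 23,  u(21) = 12,  u(22) = 35,  u(23) = 1,  u(24) = 36,  u(25) = 37,  u(26) = 27,  u(27) = 18,  u(28) = 45,  u(29) = 17,  u(30) = 16,  u(31) = 33,  u(32) = 3,  u(33) = 36,  u(34) = 39,  u(35) = 29,  u(36) = 22,  u(37) = 5,  u(38) = 27,  u(39) = 32,  u(40) = 13,  u(41) = 45,  u(42) = 12,  u(43) = 11,  u(44) = 23,  u(45) = 34,  u(46) = 11,  u(47) = 45,  u(48) = 10,  u(49) = 9.
The sequence repeats with period 48.
(19236 - 0) mod 48 = 36, so u(19236) = u(36) = 22.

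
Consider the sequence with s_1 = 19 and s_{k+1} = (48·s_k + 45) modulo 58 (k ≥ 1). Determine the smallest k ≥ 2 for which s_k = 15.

22

Listing terms: s_1 = 19; s_2 = 29; s_3 = 45; s_4 = 1; s_5 = 35; s_6 = 43; s_7 = 21; s_8 = 9; s_9 = 13; s_{10} = 31; s_{11} = 25; s_{12} = 27; s_{13} = 7; s_{14} = 33; s_{15} = 5; s_{16} = 53; s_{17} = 37; s_{18} = 23; s_{19} = 47; s_{20} = 39; s_{21} = 3; s_{22} = 15; s_{23} = 11; s_{24} = 51; s_{25} = 57; s_{26} = 55; s_{27} = 17; s_{28} = 49; s_{29} = 19.
Since s_{29} = s_1 = 19, the sequence is periodic with period 28.
The value 15 first appears (with k ≥ 2) at s_{22}.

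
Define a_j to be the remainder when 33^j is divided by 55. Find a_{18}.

44

We have a_1 = 33; a_2 = 44; a_3 = 22; a_4 = 11; a_5 = 33.
The sequence repeats with period 4.
(18 - 1) mod 4 = 1, so a_{18} = a_2 = 44.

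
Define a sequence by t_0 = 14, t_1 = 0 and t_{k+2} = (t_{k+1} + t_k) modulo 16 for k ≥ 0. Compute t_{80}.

6

Computing terms: t_0 = 14; t_1 = 0; t_2 = 14; t_3 = 14; t_4 = 12; t_5 = 10; t_6 = 6; t_7 = 0; t_8 = 6; t_9 = 6; t_{10} = 12; t_{11} = 2; t_{12} = 14; t_{13} = 0.
The sequence repeats with period 12.
So t_{80} = t_{0 + ((80-0) mod 12)} = t_8 = 6.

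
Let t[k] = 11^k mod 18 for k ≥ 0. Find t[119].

Computing terms: t[0] = 1; t[1] = 11; t[2] = 13; t[3] = 17; t[4] = 7; t[5] = 5; t[6] = 1.
Since t[6] = t[0] = 1, the sequence is periodic with period 6.
(119 - 0) mod 6 = 5, so t[119] = t[5] = 5.

5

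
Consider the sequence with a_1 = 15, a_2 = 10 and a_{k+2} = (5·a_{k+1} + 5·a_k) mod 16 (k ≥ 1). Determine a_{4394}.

10

Computing terms: a_1 = 15, a_2 = 10, a_3 = 13, a_4 = 3, a_5 = 0, a_6 = 15, a_7 = 11, a_8 = 2, a_9 = 1, a_{10} = 15, a_{11} = 0, a_{12} = 11, a_{13} = 7, a_{14} = 10, a_{15} = 5, a_{16} = 11, a_{17} = 0, a_{18} = 7, a_{19} = 3, a_{20} = 2, a_{21} = 9, a_{22} = 7, a_{23} = 0, a_{24} = 3, a_{25} = 15, a_{26} = 10.
Since (a_{25}, a_{26}) = (a_1, a_2) = (15, 10) (two consecutive terms determine the rest), the sequence is periodic with period 24.
So a_{4394} = a_{1 + ((4394-1) mod 24)} = a_2 = 10.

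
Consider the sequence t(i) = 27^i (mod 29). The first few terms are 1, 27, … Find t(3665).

Computing terms: t(0) = 1,  t(1) = 27,  t(2) = 4,  t(3) = 21,  t(4) = 16,  t(5) = 26,  t(6) = 6,  t(7) = 17,  t(8) = 24,  t(9) = 10,  t(10) = 9,  t(11) = 11,  t(12) = 7,  t(13) = 15,  t(14) = 28,  t(15) = 2,  t(16) = 25,  t(17) = 8,  t(18) = 13,  t(19) = 3,  t(20) = 23,  t(21) = 12,  t(22) = 5,  t(23) = 19,  t(24) = 20,  t(25) = 18,  t(26) = 22,  t(27) = 14,  t(28) = 1.
Since t(28) = t(0) = 1, the sequence is periodic with period 28.
(3665 - 0) mod 28 = 25, so t(3665) = t(25) = 18.

18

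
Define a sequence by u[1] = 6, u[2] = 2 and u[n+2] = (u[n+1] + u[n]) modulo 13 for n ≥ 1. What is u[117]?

5

We have u[1] = 6; u[2] = 2; u[3] = 8; u[4] = 10; u[5] = 5; u[6] = 2; u[7] = 7; u[8] = 9; u[9] = 3; u[10] = 12; u[11] = 2; u[12] = 1; u[13] = 3; u[14] = 4; u[15] = 7; u[16] = 11; u[17] = 5; u[18] = 3; u[19] = 8; u[20] = 11; u[21] = 6; u[22] = 4; u[23] = 10; u[24] = 1; u[25] = 11; u[26] = 12; u[27] = 10; u[28] = 9; u[29] = 6; u[30] = 2.
The sequence repeats with period 28.
(117 - 1) mod 28 = 4, so u[117] = u[5] = 5.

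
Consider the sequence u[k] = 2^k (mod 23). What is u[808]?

9

We have u[1] = 2; u[2] = 4; u[3] = 8; u[4] = 16; u[5] = 9; u[6] = 18; u[7] = 13; u[8] = 3; u[9] = 6; u[10] = 12; u[11] = 1; u[12] = 2.
Since u[12] = u[1] = 2, the sequence is periodic with period 11.
(808 - 1) mod 11 = 4, so u[808] = u[5] = 9.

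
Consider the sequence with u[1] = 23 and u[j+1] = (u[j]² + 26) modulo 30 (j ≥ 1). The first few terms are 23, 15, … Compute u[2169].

11

u[1] = 23,  u[2] = 15,  u[3] = 11,  u[4] = 27,  u[5] = 5,  u[6] = 21,  u[7] = 17,  u[8] = 15.
Since u[8] = u[2] = 15, the sequence is eventually periodic: after a pre-period of length 1 it cycles with period 6.
For j ≥ 2, u[j] depends only on (j - 2) mod 6. (2169 - 2) mod 6 = 1, so u[2169] = u[3] = 11.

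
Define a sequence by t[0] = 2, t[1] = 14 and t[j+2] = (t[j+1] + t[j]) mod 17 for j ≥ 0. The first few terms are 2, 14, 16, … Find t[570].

16

Computing terms: t[0] = 2; t[1] = 14; t[2] = 16; t[3] = 13; t[4] = 12; t[5] = 8; t[6] = 3; t[7] = 11; t[8] = 14; t[9] = 8; t[10] = 5; t[11] = 13; t[12] = 1; t[13] = 14; t[14] = 15; t[15] = 12; t[16] = 10; t[17] = 5; t[18] = 15; t[19] = 3; t[20] = 1; t[21] = 4; t[22] = 5; t[23] = 9; t[24] = 14; t[25] = 6; t[26] = 3; t[27] = 9; t[28] = 12; t[29] = 4; t[30] = 16; t[31] = 3; t[32] = 2; t[33] = 5; t[34] = 7; t[35] = 12; t[36] = 2; t[37] = 14.
The sequence repeats with period 36.
(570 - 0) mod 36 = 30, so t[570] = t[30] = 16.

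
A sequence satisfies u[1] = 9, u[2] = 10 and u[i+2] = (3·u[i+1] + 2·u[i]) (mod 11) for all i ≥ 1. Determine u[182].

10

u[1] = 9, u[2] = 10, u[3] = 4, u[4] = 10, u[5] = 5, u[6] = 2, u[7] = 5, u[8] = 8, u[9] = 1, u[10] = 8, u[11] = 4, u[12] = 6, u[13] = 4, u[14] = 2, u[15] = 3, u[16] = 2, u[17] = 1, u[18] = 7, u[19] = 1, u[20] = 6, u[21] = 9, u[22] = 6, u[23] = 3, u[24] = 10, u[25] = 3, u[26] = 7, u[27] = 5, u[28] = 7, u[29] = 9, u[30] = 8, u[31] = 9, u[32] = 10.
The sequence repeats with period 30.
So u[182] = u[1 + ((182-1) mod 30)] = u[2] = 10.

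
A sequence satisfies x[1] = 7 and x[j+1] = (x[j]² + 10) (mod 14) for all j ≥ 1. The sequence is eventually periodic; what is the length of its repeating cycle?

3

x[1] = 7, x[2] = 3, x[3] = 5, x[4] = 7.
Since x[4] = x[1] = 7, the sequence is periodic with period 3.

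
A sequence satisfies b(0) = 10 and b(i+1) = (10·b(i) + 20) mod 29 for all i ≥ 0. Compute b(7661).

We have b(0) = 10, b(1) = 4, b(2) = 2, b(3) = 11, b(4) = 14, b(5) = 15, b(6) = 25, b(7) = 9, b(8) = 23, b(9) = 18, b(10) = 26, b(11) = 19, b(12) = 7, b(13) = 3, b(14) = 21, b(15) = 27, b(16) = 0, b(17) = 20, b(18) = 17, b(19) = 16, b(20) = 6, b(21) = 22, b(22) = 8, b(23) = 13, b(24) = 5, b(25) = 12, b(26) = 24, b(27) = 28, b(28) = 10.
The sequence repeats with period 28.
(7661 - 0) mod 28 = 17, so b(7661) = b(17) = 20.

20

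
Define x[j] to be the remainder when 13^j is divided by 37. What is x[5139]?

31

We have x[1] = 13, x[2] = 21, x[3] = 14, x[4] = 34, x[5] = 35, x[6] = 11, x[7] = 32, x[8] = 9, x[9] = 6, x[10] = 4, x[11] = 15, x[12] = 10, x[13] = 19, x[14] = 25, x[15] = 29, x[16] = 7, x[17] = 17, x[18] = 36, x[19] = 24, x[20] = 16, x[21] = 23, x[22] = 3, x[23] = 2, x[24] = 26, x[25] = 5, x[26] = 28, x[27] = 31, x[28] = 33, x[29] = 22, x[30] = 27, x[31] = 18, x[32] = 12, x[33] = 8, x[34] = 30, x[35] = 20, x[36] = 1, x[37] = 13.
The sequence repeats with period 36.
So x[5139] = x[1 + ((5139-1) mod 36)] = x[27] = 31.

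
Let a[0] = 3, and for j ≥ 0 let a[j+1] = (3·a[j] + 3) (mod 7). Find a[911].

0

We have a[0] = 3, a[1] = 5, a[2] = 4, a[3] = 1, a[4] = 6, a[5] = 0, a[6] = 3.
The sequence repeats with period 6.
(911 - 0) mod 6 = 5, so a[911] = a[5] = 0.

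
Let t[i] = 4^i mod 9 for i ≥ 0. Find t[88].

Listing terms: t[0] = 1, t[1] = 4, t[2] = 7, t[3] = 1.
The sequence repeats with period 3.
(88 - 0) mod 3 = 1, so t[88] = t[1] = 4.

4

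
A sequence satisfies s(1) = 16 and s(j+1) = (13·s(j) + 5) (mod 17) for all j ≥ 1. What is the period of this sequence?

s(1) = 16, s(2) = 9, s(3) = 3, s(4) = 10, s(5) = 16.
The sequence repeats with period 4.

4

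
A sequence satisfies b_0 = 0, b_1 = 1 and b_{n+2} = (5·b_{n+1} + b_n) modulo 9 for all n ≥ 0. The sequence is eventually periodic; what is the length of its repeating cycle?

8

Listing terms: b_0 = 0; b_1 = 1; b_2 = 5; b_3 = 8; b_4 = 0; b_5 = 8; b_6 = 4; b_7 = 1; b_8 = 0; b_9 = 1.
Since (b_8, b_9) = (b_0, b_1) = (0, 1) (two consecutive terms determine the rest), the sequence is periodic with period 8.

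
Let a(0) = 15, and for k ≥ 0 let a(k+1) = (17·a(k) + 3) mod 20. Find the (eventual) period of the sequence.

4

a(0) = 15, a(1) = 18, a(2) = 9, a(3) = 16, a(4) = 15.
Since a(4) = a(0) = 15, the sequence is periodic with period 4.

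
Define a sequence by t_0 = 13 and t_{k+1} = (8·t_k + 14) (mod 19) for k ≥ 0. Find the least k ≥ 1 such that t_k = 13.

We have t_0 = 13, t_1 = 4, t_2 = 8, t_3 = 2, t_4 = 11, t_5 = 7, t_6 = 13.
Since t_6 = t_0 = 13, the sequence is periodic with period 6.
The value 13 next appears (with k ≥ 1) at t_6.

6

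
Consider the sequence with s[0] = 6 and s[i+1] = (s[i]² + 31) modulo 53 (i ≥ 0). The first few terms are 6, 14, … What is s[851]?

44

s[0] = 6, s[1] = 14, s[2] = 15, s[3] = 44, s[4] = 6.
Since s[4] = s[0] = 6, the sequence is periodic with period 4.
So s[851] = s[0 + ((851-0) mod 4)] = s[3] = 44.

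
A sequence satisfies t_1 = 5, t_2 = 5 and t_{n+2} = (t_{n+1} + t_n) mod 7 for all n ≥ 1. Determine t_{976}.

0

t_1 = 5, t_2 = 5, t_3 = 3, t_4 = 1, t_5 = 4, t_6 = 5, t_7 = 2, t_8 = 0, t_9 = 2, t_{10} = 2, t_{11} = 4, t_{12} = 6, t_{13} = 3, t_{14} = 2, t_{15} = 5, t_{16} = 0, t_{17} = 5, t_{18} = 5.
Since (t_{17}, t_{18}) = (t_1, t_2) = (5, 5) (two consecutive terms determine the rest), the sequence is periodic with period 16.
So t_{976} = t_{1 + ((976-1) mod 16)} = t_{16} = 0.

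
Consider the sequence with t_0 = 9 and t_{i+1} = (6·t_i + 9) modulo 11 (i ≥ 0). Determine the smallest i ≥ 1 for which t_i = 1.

Computing terms: t_0 = 9; t_1 = 8; t_2 = 2; t_3 = 10; t_4 = 3; t_5 = 5; t_6 = 6; t_7 = 1; t_8 = 4; t_9 = 0; t_{10} = 9.
Since t_{10} = t_0 = 9, the sequence is periodic with period 10.
The value 1 first appears (with i ≥ 1) at t_7.

7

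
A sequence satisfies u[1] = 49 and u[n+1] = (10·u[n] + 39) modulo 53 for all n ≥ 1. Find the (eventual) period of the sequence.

u[1] = 49,  u[2] = 52,  u[3] = 29,  u[4] = 11,  u[5] = 43,  u[6] = 45,  u[7] = 12,  u[8] = 0,  u[9] = 39,  u[10] = 5,  u[11] = 36,  u[12] = 28,  u[13] = 1,  u[14] = 49.
The sequence repeats with period 13.

13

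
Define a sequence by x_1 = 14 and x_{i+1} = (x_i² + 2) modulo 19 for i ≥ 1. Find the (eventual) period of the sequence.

3

We have x_1 = 14; x_2 = 8; x_3 = 9; x_4 = 7; x_5 = 13; x_6 = 0; x_7 = 2; x_8 = 6; x_9 = 0.
Since x_9 = x_6 = 0, the sequence is eventually periodic: after a pre-period of length 5 it cycles with period 3.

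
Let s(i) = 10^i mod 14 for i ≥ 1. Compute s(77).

12

We have s(1) = 10,  s(2) = 2,  s(3) = 6,  s(4) = 4,  s(5) = 12,  s(6) = 8,  s(7) = 10.
Since s(7) = s(1) = 10, the sequence is periodic with period 6.
(77 - 1) mod 6 = 4, so s(77) = s(5) = 12.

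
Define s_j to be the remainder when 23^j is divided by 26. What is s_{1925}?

17

Listing terms: s_1 = 23; s_2 = 9; s_3 = 25; s_4 = 3; s_5 = 17; s_6 = 1; s_7 = 23.
Since s_7 = s_1 = 23, the sequence is periodic with period 6.
(1925 - 1) mod 6 = 4, so s_{1925} = s_5 = 17.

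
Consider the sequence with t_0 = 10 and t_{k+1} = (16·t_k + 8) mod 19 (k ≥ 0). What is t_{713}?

17

Listing terms: t_0 = 10; t_1 = 16; t_2 = 17; t_3 = 14; t_4 = 4; t_5 = 15; t_6 = 1; t_7 = 5; t_8 = 12; t_9 = 10.
The sequence repeats with period 9.
So t_{713} = t_{0 + ((713-0) mod 9)} = t_2 = 17.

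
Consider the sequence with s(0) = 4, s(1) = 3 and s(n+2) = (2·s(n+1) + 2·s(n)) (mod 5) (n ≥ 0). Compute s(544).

4

Computing terms: s(0) = 4,  s(1) = 3,  s(2) = 4,  s(3) = 4,  s(4) = 1,  s(5) = 0,  s(6) = 2,  s(7) = 4,  s(8) = 2,  s(9) = 2,  s(10) = 3,  s(11) = 0,  s(12) = 1,  s(13) = 2,  s(14) = 1,  s(15) = 1,  s(16) = 4,  s(17) = 0,  s(18) = 3,  s(19) = 1,  s(20) = 3,  s(21) = 3,  s(22) = 2,  s(23) = 0,  s(24) = 4,  s(25) = 3.
The sequence repeats with period 24.
So s(544) = s(0 + ((544-0) mod 24)) = s(16) = 4.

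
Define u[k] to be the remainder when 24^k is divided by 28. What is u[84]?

We have u[1] = 24, u[2] = 16, u[3] = 20, u[4] = 4, u[5] = 12, u[6] = 8, u[7] = 24.
Since u[7] = u[1] = 24, the sequence is periodic with period 6.
So u[84] = u[1 + ((84-1) mod 6)] = u[6] = 8.

8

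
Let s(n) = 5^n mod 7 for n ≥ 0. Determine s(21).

We have s(0) = 1; s(1) = 5; s(2) = 4; s(3) = 6; s(4) = 2; s(5) = 3; s(6) = 1.
The sequence repeats with period 6.
(21 - 0) mod 6 = 3, so s(21) = s(3) = 6.

6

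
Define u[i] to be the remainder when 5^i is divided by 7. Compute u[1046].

Listing terms: u[1] = 5,  u[2] = 4,  u[3] = 6,  u[4] = 2,  u[5] = 3,  u[6] = 1,  u[7] = 5.
Since u[7] = u[1] = 5, the sequence is periodic with period 6.
So u[1046] = u[1 + ((1046-1) mod 6)] = u[2] = 4.

4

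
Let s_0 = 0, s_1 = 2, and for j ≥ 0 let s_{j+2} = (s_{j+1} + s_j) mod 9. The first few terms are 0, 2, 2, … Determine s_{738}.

2

s_0 = 0, s_1 = 2, s_2 = 2, s_3 = 4, s_4 = 6, s_5 = 1, s_6 = 7, s_7 = 8, s_8 = 6, s_9 = 5, s_{10} = 2, s_{11} = 7, s_{12} = 0, s_{13} = 7, s_{14} = 7, s_{15} = 5, s_{16} = 3, s_{17} = 8, s_{18} = 2, s_{19} = 1, s_{20} = 3, s_{21} = 4, s_{22} = 7, s_{23} = 2, s_{24} = 0, s_{25} = 2.
The sequence repeats with period 24.
So s_{738} = s_{0 + ((738-0) mod 24)} = s_{18} = 2.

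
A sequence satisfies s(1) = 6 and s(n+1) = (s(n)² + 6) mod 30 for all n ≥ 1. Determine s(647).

We have s(1) = 6; s(2) = 12; s(3) = 0; s(4) = 6.
Since s(4) = s(1) = 6, the sequence is periodic with period 3.
So s(647) = s(1 + ((647-1) mod 3)) = s(2) = 12.

12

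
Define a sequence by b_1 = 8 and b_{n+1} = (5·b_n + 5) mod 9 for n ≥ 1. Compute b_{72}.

Listing terms: b_1 = 8,  b_2 = 0,  b_3 = 5,  b_4 = 3,  b_5 = 2,  b_6 = 6,  b_7 = 8.
The sequence repeats with period 6.
So b_{72} = b_{1 + ((72-1) mod 6)} = b_6 = 6.

6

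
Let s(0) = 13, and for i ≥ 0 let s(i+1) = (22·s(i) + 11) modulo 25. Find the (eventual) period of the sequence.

20

We have s(0) = 13,  s(1) = 22,  s(2) = 20,  s(3) = 1,  s(4) = 8,  s(5) = 12,  s(6) = 0,  s(7) = 11,  s(8) = 3,  s(9) = 2,  s(10) = 5,  s(11) = 21,  s(12) = 23,  s(13) = 17,  s(14) = 10,  s(15) = 6,  s(16) = 18,  s(17) = 7,  s(18) = 15,  s(19) = 16,  s(20) = 13.
Since s(20) = s(0) = 13, the sequence is periodic with period 20.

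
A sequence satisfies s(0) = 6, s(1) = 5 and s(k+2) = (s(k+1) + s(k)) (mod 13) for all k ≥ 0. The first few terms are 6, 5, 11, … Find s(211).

8

Computing terms: s(0) = 6,  s(1) = 5,  s(2) = 11,  s(3) = 3,  s(4) = 1,  s(5) = 4,  s(6) = 5,  s(7) = 9,  s(8) = 1,  s(9) = 10,  s(10) = 11,  s(11) = 8,  s(12) = 6,  s(13) = 1,  s(14) = 7,  s(15) = 8,  s(16) = 2,  s(17) = 10,  s(18) = 12,  s(19) = 9,  s(20) = 8,  s(21) = 4,  s(22) = 12,  s(23) = 3,  s(24) = 2,  s(25) = 5,  s(26) = 7,  s(27) = 12,  s(28) = 6,  s(29) = 5.
The sequence repeats with period 28.
So s(211) = s(0 + ((211-0) mod 28)) = s(15) = 8.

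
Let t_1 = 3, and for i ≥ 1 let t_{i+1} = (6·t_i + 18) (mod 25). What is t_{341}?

23

We have t_1 = 3,  t_2 = 11,  t_3 = 9,  t_4 = 22,  t_5 = 0,  t_6 = 18,  t_7 = 1,  t_8 = 24,  t_9 = 12,  t_{10} = 15,  t_{11} = 8,  t_{12} = 16,  t_{13} = 14,  t_{14} = 2,  t_{15} = 5,  t_{16} = 23,  t_{17} = 6,  t_{18} = 4,  t_{19} = 17,  t_{20} = 20,  t_{21} = 13,  t_{22} = 21,  t_{23} = 19,  t_{24} = 7,  t_{25} = 10,  t_{26} = 3.
The sequence repeats with period 25.
(341 - 1) mod 25 = 15, so t_{341} = t_{16} = 23.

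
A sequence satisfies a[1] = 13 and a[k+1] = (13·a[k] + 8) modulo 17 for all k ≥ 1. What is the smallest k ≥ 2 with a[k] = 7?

2

We have a[1] = 13; a[2] = 7; a[3] = 14; a[4] = 3; a[5] = 13.
Since a[5] = a[1] = 13, the sequence is periodic with period 4.
The value 7 first appears (with k ≥ 2) at a[2].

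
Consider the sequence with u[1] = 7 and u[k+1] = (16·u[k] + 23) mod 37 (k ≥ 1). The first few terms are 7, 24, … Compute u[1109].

24

Computing terms: u[1] = 7, u[2] = 24, u[3] = 0, u[4] = 23, u[5] = 21, u[6] = 26, u[7] = 32, u[8] = 17, u[9] = 36, u[10] = 7.
The sequence repeats with period 9.
So u[1109] = u[1 + ((1109-1) mod 9)] = u[2] = 24.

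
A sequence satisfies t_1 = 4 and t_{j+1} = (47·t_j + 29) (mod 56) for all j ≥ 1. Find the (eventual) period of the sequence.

6

We have t_1 = 4,  t_2 = 49,  t_3 = 36,  t_4 = 41,  t_5 = 52,  t_6 = 9,  t_7 = 4.
Since t_7 = t_1 = 4, the sequence is periodic with period 6.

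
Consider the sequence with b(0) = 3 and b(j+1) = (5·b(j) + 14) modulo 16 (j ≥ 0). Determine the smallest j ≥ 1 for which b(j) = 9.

We have b(0) = 3, b(1) = 13, b(2) = 15, b(3) = 9, b(4) = 11, b(5) = 5, b(6) = 7, b(7) = 1, b(8) = 3.
Since b(8) = b(0) = 3, the sequence is periodic with period 8.
The value 9 first appears (with j ≥ 1) at b(3).

3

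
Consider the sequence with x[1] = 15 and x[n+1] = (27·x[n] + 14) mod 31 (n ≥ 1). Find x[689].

Listing terms: x[1] = 15, x[2] = 16, x[3] = 12, x[4] = 28, x[5] = 26, x[6] = 3, x[7] = 2, x[8] = 6, x[9] = 21, x[10] = 23, x[11] = 15.
Since x[11] = x[1] = 15, the sequence is periodic with period 10.
So x[689] = x[1 + ((689-1) mod 10)] = x[9] = 21.

21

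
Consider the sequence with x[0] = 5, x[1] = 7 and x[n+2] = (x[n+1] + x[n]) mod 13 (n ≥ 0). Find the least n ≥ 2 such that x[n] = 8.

x[0] = 5,  x[1] = 7,  x[2] = 12,  x[3] = 6,  x[4] = 5,  x[5] = 11,  x[6] = 3,  x[7] = 1,  x[8] = 4,  x[9] = 5,  x[10] = 9,  x[11] = 1,  x[12] = 10,  x[13] = 11,  x[14] = 8,  x[15] = 6,  x[16] = 1,  x[17] = 7,  x[18] = 8,  x[19] = 2,  x[20] = 10,  x[21] = 12,  x[22] = 9,  x[23] = 8,  x[24] = 4,  x[25] = 12,  x[26] = 3,  x[27] = 2,  x[28] = 5,  x[29] = 7.
Since (x[28], x[29]) = (x[0], x[1]) = (5, 7) (two consecutive terms determine the rest), the sequence is periodic with period 28.
The value 8 first appears (with n ≥ 2) at x[14].

14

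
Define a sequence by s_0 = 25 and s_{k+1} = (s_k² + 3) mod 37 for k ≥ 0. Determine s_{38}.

7

Computing terms: s_0 = 25,  s_1 = 36,  s_2 = 4,  s_3 = 19,  s_4 = 31,  s_5 = 2,  s_6 = 7,  s_7 = 15,  s_8 = 6,  s_9 = 2.
Since s_9 = s_5 = 2, the sequence is eventually periodic: after a pre-period of length 5 it cycles with period 4.
For k ≥ 5, s_k depends only on (k - 5) mod 4. (38 - 5) mod 4 = 1, so s_{38} = s_6 = 7.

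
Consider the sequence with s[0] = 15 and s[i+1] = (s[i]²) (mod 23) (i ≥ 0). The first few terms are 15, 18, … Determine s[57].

Listing terms: s[0] = 15, s[1] = 18, s[2] = 2, s[3] = 4, s[4] = 16, s[5] = 3, s[6] = 9, s[7] = 12, s[8] = 6, s[9] = 13, s[10] = 8, s[11] = 18.
Since s[11] = s[1] = 18, the sequence is eventually periodic: after a pre-period of length 1 it cycles with period 10.
For i ≥ 1, s[i] depends only on (i - 1) mod 10. (57 - 1) mod 10 = 6, so s[57] = s[7] = 12.

12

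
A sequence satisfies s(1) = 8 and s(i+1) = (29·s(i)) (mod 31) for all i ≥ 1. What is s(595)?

Listing terms: s(1) = 8, s(2) = 15, s(3) = 1, s(4) = 29, s(5) = 4, s(6) = 23, s(7) = 16, s(8) = 30, s(9) = 2, s(10) = 27, s(11) = 8.
Since s(11) = s(1) = 8, the sequence is periodic with period 10.
(595 - 1) mod 10 = 4, so s(595) = s(5) = 4.

4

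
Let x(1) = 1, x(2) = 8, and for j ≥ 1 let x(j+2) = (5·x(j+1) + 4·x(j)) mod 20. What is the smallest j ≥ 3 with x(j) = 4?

Computing terms: x(1) = 1,  x(2) = 8,  x(3) = 4,  x(4) = 12,  x(5) = 16,  x(6) = 8,  x(7) = 4.
Since (x(6), x(7)) = (x(2), x(3)) = (8, 4) (two consecutive terms determine the rest), the sequence is eventually periodic: after a pre-period of length 1 it cycles with period 4.
The value 4 first appears (with j ≥ 3) at x(3).

3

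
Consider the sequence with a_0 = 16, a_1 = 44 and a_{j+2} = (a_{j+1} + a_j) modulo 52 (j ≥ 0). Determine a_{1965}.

We have a_0 = 16; a_1 = 44; a_2 = 8; a_3 = 0; a_4 = 8; a_5 = 8; a_6 = 16; a_7 = 24; a_8 = 40; a_9 = 12; a_{10} = 0; a_{11} = 12; a_{12} = 12; a_{13} = 24; a_{14} = 36; a_{15} = 8; a_{16} = 44; a_{17} = 0; a_{18} = 44; a_{19} = 44; a_{20} = 36; a_{21} = 28; a_{22} = 12; a_{23} = 40; a_{24} = 0; a_{25} = 40; a_{26} = 40; a_{27} = 28; a_{28} = 16; a_{29} = 44.
Since (a_{28}, a_{29}) = (a_0, a_1) = (16, 44) (two consecutive terms determine the rest), the sequence is periodic with period 28.
(1965 - 0) mod 28 = 5, so a_{1965} = a_5 = 8.

8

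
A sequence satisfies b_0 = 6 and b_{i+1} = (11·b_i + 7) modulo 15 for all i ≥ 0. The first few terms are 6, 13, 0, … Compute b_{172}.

Listing terms: b_0 = 6, b_1 = 13, b_2 = 0, b_3 = 7, b_4 = 9, b_5 = 1, b_6 = 3, b_7 = 10, b_8 = 12, b_9 = 4, b_{10} = 6.
The sequence repeats with period 10.
(172 - 0) mod 10 = 2, so b_{172} = b_2 = 0.

0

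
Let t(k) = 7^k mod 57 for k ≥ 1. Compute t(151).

7

Computing terms: t(1) = 7; t(2) = 49; t(3) = 1; t(4) = 7.
Since t(4) = t(1) = 7, the sequence is periodic with period 3.
So t(151) = t(1 + ((151-1) mod 3)) = t(1) = 7.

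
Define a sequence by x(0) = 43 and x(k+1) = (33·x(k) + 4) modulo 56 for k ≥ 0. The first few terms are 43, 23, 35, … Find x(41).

We have x(0) = 43; x(1) = 23; x(2) = 35; x(3) = 39; x(4) = 3; x(5) = 47; x(6) = 43.
The sequence repeats with period 6.
(41 - 0) mod 6 = 5, so x(41) = x(5) = 47.

47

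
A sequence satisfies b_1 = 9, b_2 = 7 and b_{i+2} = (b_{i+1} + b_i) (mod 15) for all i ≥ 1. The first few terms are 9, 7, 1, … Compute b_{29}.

Listing terms: b_1 = 9; b_2 = 7; b_3 = 1; b_4 = 8; b_5 = 9; b_6 = 2; b_7 = 11; b_8 = 13; b_9 = 9; b_{10} = 7.
Since (b_9, b_{10}) = (b_1, b_2) = (9, 7) (two consecutive terms determine the rest), the sequence is periodic with period 8.
(29 - 1) mod 8 = 4, so b_{29} = b_5 = 9.

9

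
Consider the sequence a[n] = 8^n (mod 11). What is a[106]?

We have a[0] = 1; a[1] = 8; a[2] = 9; a[3] = 6; a[4] = 4; a[5] = 10; a[6] = 3; a[7] = 2; a[8] = 5; a[9] = 7; a[10] = 1.
The sequence repeats with period 10.
So a[106] = a[0 + ((106-0) mod 10)] = a[6] = 3.

3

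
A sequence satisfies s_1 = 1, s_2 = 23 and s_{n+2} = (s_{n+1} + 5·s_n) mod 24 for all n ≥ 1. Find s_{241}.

1

Computing terms: s_1 = 1; s_2 = 23; s_3 = 4; s_4 = 23; s_5 = 19; s_6 = 14; s_7 = 13; s_8 = 11; s_9 = 4; s_{10} = 11; s_{11} = 7; s_{12} = 14; s_{13} = 1; s_{14} = 23.
The sequence repeats with period 12.
So s_{241} = s_{1 + ((241-1) mod 12)} = s_1 = 1.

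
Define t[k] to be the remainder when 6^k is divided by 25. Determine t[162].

Listing terms: t[0] = 1; t[1] = 6; t[2] = 11; t[3] = 16; t[4] = 21; t[5] = 1.
Since t[5] = t[0] = 1, the sequence is periodic with period 5.
So t[162] = t[0 + ((162-0) mod 5)] = t[2] = 11.

11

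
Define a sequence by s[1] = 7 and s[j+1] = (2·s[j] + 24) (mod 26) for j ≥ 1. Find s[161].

s[1] = 7,  s[2] = 12,  s[3] = 22,  s[4] = 16,  s[5] = 4,  s[6] = 6,  s[7] = 10,  s[8] = 18,  s[9] = 8,  s[10] = 14,  s[11] = 0,  s[12] = 24,  s[13] = 20,  s[14] = 12.
Since s[14] = s[2] = 12, the sequence is eventually periodic: after a pre-period of length 1 it cycles with period 12.
For j ≥ 2, s[j] depends only on (j - 2) mod 12. (161 - 2) mod 12 = 3, so s[161] = s[5] = 4.

4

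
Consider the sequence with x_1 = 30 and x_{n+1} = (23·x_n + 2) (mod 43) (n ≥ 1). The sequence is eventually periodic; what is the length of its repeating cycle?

x_1 = 30, x_2 = 4, x_3 = 8, x_4 = 14, x_5 = 23, x_6 = 15, x_7 = 3, x_8 = 28, x_9 = 1, x_{10} = 25, x_{11} = 18, x_{12} = 29, x_{13} = 24, x_{14} = 38, x_{15} = 16, x_{16} = 26, x_{17} = 41, x_{18} = 42, x_{19} = 22, x_{20} = 35, x_{21} = 33, x_{22} = 30.
Since x_{22} = x_1 = 30, the sequence is periodic with period 21.

21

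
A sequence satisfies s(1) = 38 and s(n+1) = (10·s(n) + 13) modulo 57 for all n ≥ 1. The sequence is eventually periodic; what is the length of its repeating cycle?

We have s(1) = 38,  s(2) = 51,  s(3) = 10,  s(4) = 56,  s(5) = 3,  s(6) = 43,  s(7) = 44,  s(8) = 54,  s(9) = 40,  s(10) = 14,  s(11) = 39,  s(12) = 4,  s(13) = 53,  s(14) = 30,  s(15) = 28,  s(16) = 8,  s(17) = 36,  s(18) = 31,  s(19) = 38.
Since s(19) = s(1) = 38, the sequence is periodic with period 18.

18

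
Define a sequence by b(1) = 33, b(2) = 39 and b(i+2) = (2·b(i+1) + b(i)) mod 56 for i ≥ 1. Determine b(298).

23

b(1) = 33, b(2) = 39, b(3) = 55, b(4) = 37, b(5) = 17, b(6) = 15, b(7) = 47, b(8) = 53, b(9) = 41, b(10) = 23, b(11) = 31, b(12) = 29, b(13) = 33, b(14) = 39.
The sequence repeats with period 12.
So b(298) = b(1 + ((298-1) mod 12)) = b(10) = 23.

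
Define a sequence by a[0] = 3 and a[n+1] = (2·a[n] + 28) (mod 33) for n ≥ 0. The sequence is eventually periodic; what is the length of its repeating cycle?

10

a[0] = 3; a[1] = 1; a[2] = 30; a[3] = 22; a[4] = 6; a[5] = 7; a[6] = 9; a[7] = 13; a[8] = 21; a[9] = 4; a[10] = 3.
The sequence repeats with period 10.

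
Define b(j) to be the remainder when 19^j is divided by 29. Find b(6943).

26

Computing terms: b(0) = 1, b(1) = 19, b(2) = 13, b(3) = 15, b(4) = 24, b(5) = 21, b(6) = 22, b(7) = 12, b(8) = 25, b(9) = 11, b(10) = 6, b(11) = 27, b(12) = 20, b(13) = 3, b(14) = 28, b(15) = 10, b(16) = 16, b(17) = 14, b(18) = 5, b(19) = 8, b(20) = 7, b(21) = 17, b(22) = 4, b(23) = 18, b(24) = 23, b(25) = 2, b(26) = 9, b(27) = 26, b(28) = 1.
The sequence repeats with period 28.
So b(6943) = b(0 + ((6943-0) mod 28)) = b(27) = 26.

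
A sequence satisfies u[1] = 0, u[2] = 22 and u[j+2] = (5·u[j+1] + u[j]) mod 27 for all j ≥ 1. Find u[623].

Listing terms: u[1] = 0,  u[2] = 22,  u[3] = 2,  u[4] = 5,  u[5] = 0,  u[6] = 5,  u[7] = 25,  u[8] = 22,  u[9] = 0,  u[10] = 22.
The sequence repeats with period 8.
So u[623] = u[1 + ((623-1) mod 8)] = u[7] = 25.

25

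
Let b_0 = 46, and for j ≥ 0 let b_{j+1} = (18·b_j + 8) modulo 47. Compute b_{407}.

34

b_0 = 46; b_1 = 37; b_2 = 16; b_3 = 14; b_4 = 25; b_5 = 35; b_6 = 27; b_7 = 24; b_8 = 17; b_9 = 32; b_{10} = 20; b_{11} = 39; b_{12} = 5; b_{13} = 4; b_{14} = 33; b_{15} = 38; b_{16} = 34; b_{17} = 9; b_{18} = 29; b_{19} = 13; b_{20} = 7; b_{21} = 40; b_{22} = 23; b_{23} = 46.
Since b_{23} = b_0 = 46, the sequence is periodic with period 23.
(407 - 0) mod 23 = 16, so b_{407} = b_{16} = 34.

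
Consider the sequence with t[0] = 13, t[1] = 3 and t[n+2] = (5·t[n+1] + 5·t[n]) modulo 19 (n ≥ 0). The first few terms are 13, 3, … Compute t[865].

Computing terms: t[0] = 13, t[1] = 3, t[2] = 4, t[3] = 16, t[4] = 5, t[5] = 10, t[6] = 18, t[7] = 7, t[8] = 11, t[9] = 14, t[10] = 11, t[11] = 11, t[12] = 15, t[13] = 16, t[14] = 3, t[15] = 0, t[16] = 15, t[17] = 18, t[18] = 13, t[19] = 3.
The sequence repeats with period 18.
(865 - 0) mod 18 = 1, so t[865] = t[1] = 3.

3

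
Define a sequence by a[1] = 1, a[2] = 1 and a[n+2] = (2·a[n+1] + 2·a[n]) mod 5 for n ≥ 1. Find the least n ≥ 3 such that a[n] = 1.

6

We have a[1] = 1, a[2] = 1, a[3] = 4, a[4] = 0, a[5] = 3, a[6] = 1, a[7] = 3, a[8] = 3, a[9] = 2, a[10] = 0, a[11] = 4, a[12] = 3, a[13] = 4, a[14] = 4, a[15] = 1, a[16] = 0, a[17] = 2, a[18] = 4, a[19] = 2, a[20] = 2, a[21] = 3, a[22] = 0, a[23] = 1, a[24] = 2, a[25] = 1, a[26] = 1.
The sequence repeats with period 24.
The value 1 first appears (with n ≥ 3) at a[6].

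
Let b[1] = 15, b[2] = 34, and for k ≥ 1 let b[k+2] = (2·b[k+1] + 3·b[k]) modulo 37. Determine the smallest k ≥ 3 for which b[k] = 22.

10

Listing terms: b[1] = 15, b[2] = 34, b[3] = 2, b[4] = 32, b[5] = 33, b[6] = 14, b[7] = 16, b[8] = 0, b[9] = 11, b[10] = 22, b[11] = 3, b[12] = 35, b[13] = 5, b[14] = 4, b[15] = 23, b[16] = 21, b[17] = 0, b[18] = 26, b[19] = 15, b[20] = 34.
Since (b[19], b[20]) = (b[1], b[2]) = (15, 34) (two consecutive terms determine the rest), the sequence is periodic with period 18.
The value 22 first appears (with k ≥ 3) at b[10].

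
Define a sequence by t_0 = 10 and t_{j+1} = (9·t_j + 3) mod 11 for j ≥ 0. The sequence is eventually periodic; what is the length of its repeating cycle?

5

Listing terms: t_0 = 10, t_1 = 5, t_2 = 4, t_3 = 6, t_4 = 2, t_5 = 10.
Since t_5 = t_0 = 10, the sequence is periodic with period 5.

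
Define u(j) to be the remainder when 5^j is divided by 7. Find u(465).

6

u(0) = 1, u(1) = 5, u(2) = 4, u(3) = 6, u(4) = 2, u(5) = 3, u(6) = 1.
Since u(6) = u(0) = 1, the sequence is periodic with period 6.
(465 - 0) mod 6 = 3, so u(465) = u(3) = 6.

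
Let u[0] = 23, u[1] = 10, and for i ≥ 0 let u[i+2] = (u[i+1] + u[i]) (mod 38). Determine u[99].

Computing terms: u[0] = 23, u[1] = 10, u[2] = 33, u[3] = 5, u[4] = 0, u[5] = 5, u[6] = 5, u[7] = 10, u[8] = 15, u[9] = 25, u[10] = 2, u[11] = 27, u[12] = 29, u[13] = 18, u[14] = 9, u[15] = 27, u[16] = 36, u[17] = 25, u[18] = 23, u[19] = 10.
Since (u[18], u[19]) = (u[0], u[1]) = (23, 10) (two consecutive terms determine the rest), the sequence is periodic with period 18.
So u[99] = u[0 + ((99-0) mod 18)] = u[9] = 25.

25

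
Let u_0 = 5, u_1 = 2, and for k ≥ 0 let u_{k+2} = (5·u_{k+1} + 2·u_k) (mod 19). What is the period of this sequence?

Listing terms: u_0 = 5; u_1 = 2; u_2 = 1; u_3 = 9; u_4 = 9; u_5 = 6; u_6 = 10; u_7 = 5; u_8 = 7; u_9 = 7; u_{10} = 11; u_{11} = 12; u_{12} = 6; u_{13} = 16; u_{14} = 16; u_{15} = 17; u_{16} = 3; u_{17} = 11; u_{18} = 4; u_{19} = 4; u_{20} = 9; u_{21} = 15; u_{22} = 17; u_{23} = 1; u_{24} = 1; u_{25} = 7; u_{26} = 18; u_{27} = 9; u_{28} = 5; u_{29} = 5; u_{30} = 16; u_{31} = 14; u_{32} = 7; u_{33} = 6; u_{34} = 6; u_{35} = 4; u_{36} = 13; u_{37} = 16; u_{38} = 11; u_{39} = 11; u_{40} = 1; u_{41} = 8; u_{42} = 4; u_{43} = 17; u_{44} = 17; u_{45} = 5; u_{46} = 2.
The sequence repeats with period 45.

45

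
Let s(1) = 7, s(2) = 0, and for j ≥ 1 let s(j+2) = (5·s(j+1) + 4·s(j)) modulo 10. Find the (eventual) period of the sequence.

s(1) = 7; s(2) = 0; s(3) = 8; s(4) = 0; s(5) = 2; s(6) = 0; s(7) = 8.
Since (s(6), s(7)) = (s(2), s(3)) = (0, 8) (two consecutive terms determine the rest), the sequence is eventually periodic: after a pre-period of length 1 it cycles with period 4.

4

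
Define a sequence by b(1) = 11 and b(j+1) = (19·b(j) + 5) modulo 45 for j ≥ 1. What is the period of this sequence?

18

We have b(1) = 11,  b(2) = 34,  b(3) = 21,  b(4) = 44,  b(5) = 31,  b(6) = 9,  b(7) = 41,  b(8) = 19,  b(9) = 6,  b(10) = 29,  b(11) = 16,  b(12) = 39,  b(13) = 26,  b(14) = 4,  b(15) = 36,  b(16) = 14,  b(17) = 1,  b(18) = 24,  b(19) = 11.
Since b(19) = b(1) = 11, the sequence is periodic with period 18.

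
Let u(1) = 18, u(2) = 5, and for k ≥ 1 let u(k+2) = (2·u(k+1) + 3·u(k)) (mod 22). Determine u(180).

19

Listing terms: u(1) = 18; u(2) = 5; u(3) = 20; u(4) = 11; u(5) = 16; u(6) = 21; u(7) = 2; u(8) = 1; u(9) = 8; u(10) = 19; u(11) = 18; u(12) = 5.
The sequence repeats with period 10.
(180 - 1) mod 10 = 9, so u(180) = u(10) = 19.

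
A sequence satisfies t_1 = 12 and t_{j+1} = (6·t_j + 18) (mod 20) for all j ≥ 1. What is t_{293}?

Computing terms: t_1 = 12,  t_2 = 10,  t_3 = 18,  t_4 = 6,  t_5 = 14,  t_6 = 2,  t_7 = 10.
Since t_7 = t_2 = 10, the sequence is eventually periodic: after a pre-period of length 1 it cycles with period 5.
For j ≥ 2, t_j depends only on (j - 2) mod 5. (293 - 2) mod 5 = 1, so t_{293} = t_3 = 18.

18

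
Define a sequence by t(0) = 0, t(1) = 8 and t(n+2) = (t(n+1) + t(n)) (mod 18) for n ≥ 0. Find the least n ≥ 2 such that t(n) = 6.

t(0) = 0,  t(1) = 8,  t(2) = 8,  t(3) = 16,  t(4) = 6,  t(5) = 4,  t(6) = 10,  t(7) = 14,  t(8) = 6,  t(9) = 2,  t(10) = 8,  t(11) = 10,  t(12) = 0,  t(13) = 10,  t(14) = 10,  t(15) = 2,  t(16) = 12,  t(17) = 14,  t(18) = 8,  t(19) = 4,  t(20) = 12,  t(21) = 16,  t(22) = 10,  t(23) = 8,  t(24) = 0,  t(25) = 8.
Since (t(24), t(25)) = (t(0), t(1)) = (0, 8) (two consecutive terms determine the rest), the sequence is periodic with period 24.
The value 6 first appears (with n ≥ 2) at t(4).

4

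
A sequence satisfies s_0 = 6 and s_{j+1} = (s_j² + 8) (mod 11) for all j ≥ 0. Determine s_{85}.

s_0 = 6; s_1 = 0; s_2 = 8; s_3 = 6.
The sequence repeats with period 3.
So s_{85} = s_{0 + ((85-0) mod 3)} = s_1 = 0.

0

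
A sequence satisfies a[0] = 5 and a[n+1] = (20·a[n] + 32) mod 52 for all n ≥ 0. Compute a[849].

8

Computing terms: a[0] = 5, a[1] = 28, a[2] = 20, a[3] = 16, a[4] = 40, a[5] = 0, a[6] = 32, a[7] = 48, a[8] = 4, a[9] = 8, a[10] = 36, a[11] = 24, a[12] = 44, a[13] = 28.
Since a[13] = a[1] = 28, the sequence is eventually periodic: after a pre-period of length 1 it cycles with period 12.
For n ≥ 1, a[n] depends only on (n - 1) mod 12. (849 - 1) mod 12 = 8, so a[849] = a[9] = 8.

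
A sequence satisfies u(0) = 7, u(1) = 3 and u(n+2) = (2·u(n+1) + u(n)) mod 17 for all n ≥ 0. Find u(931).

12

We have u(0) = 7,  u(1) = 3,  u(2) = 13,  u(3) = 12,  u(4) = 3,  u(5) = 1,  u(6) = 5,  u(7) = 11,  u(8) = 10,  u(9) = 14,  u(10) = 4,  u(11) = 5,  u(12) = 14,  u(13) = 16,  u(14) = 12,  u(15) = 6,  u(16) = 7,  u(17) = 3.
The sequence repeats with period 16.
(931 - 0) mod 16 = 3, so u(931) = u(3) = 12.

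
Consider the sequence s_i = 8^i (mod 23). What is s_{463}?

8

Computing terms: s_1 = 8; s_2 = 18; s_3 = 6; s_4 = 2; s_5 = 16; s_6 = 13; s_7 = 12; s_8 = 4; s_9 = 9; s_{10} = 3; s_{11} = 1; s_{12} = 8.
The sequence repeats with period 11.
So s_{463} = s_{1 + ((463-1) mod 11)} = s_1 = 8.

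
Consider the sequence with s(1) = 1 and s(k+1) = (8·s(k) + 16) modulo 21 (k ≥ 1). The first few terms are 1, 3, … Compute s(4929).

1

We have s(1) = 1; s(2) = 3; s(3) = 19; s(4) = 0; s(5) = 16; s(6) = 18; s(7) = 13; s(8) = 15; s(9) = 10; s(10) = 12; s(11) = 7; s(12) = 9; s(13) = 4; s(14) = 6; s(15) = 1.
Since s(15) = s(1) = 1, the sequence is periodic with period 14.
(4929 - 1) mod 14 = 0, so s(4929) = s(1) = 1.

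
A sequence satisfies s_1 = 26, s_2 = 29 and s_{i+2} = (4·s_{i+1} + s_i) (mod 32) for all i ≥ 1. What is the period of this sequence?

Computing terms: s_1 = 26; s_2 = 29; s_3 = 14; s_4 = 21; s_5 = 2; s_6 = 29; s_7 = 22; s_8 = 21; s_9 = 10; s_{10} = 29; s_{11} = 30; s_{12} = 21; s_{13} = 18; s_{14} = 29; s_{15} = 6; s_{16} = 21; s_{17} = 26; s_{18} = 29.
Since (s_{17}, s_{18}) = (s_1, s_2) = (26, 29) (two consecutive terms determine the rest), the sequence is periodic with period 16.

16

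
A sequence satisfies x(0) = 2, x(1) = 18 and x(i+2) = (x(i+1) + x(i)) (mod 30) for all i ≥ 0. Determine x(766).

4

Listing terms: x(0) = 2, x(1) = 18, x(2) = 20, x(3) = 8, x(4) = 28, x(5) = 6, x(6) = 4, x(7) = 10, x(8) = 14, x(9) = 24, x(10) = 8, x(11) = 2, x(12) = 10, x(13) = 12, x(14) = 22, x(15) = 4, x(16) = 26, x(17) = 0, x(18) = 26, x(19) = 26, x(20) = 22, x(21) = 18, x(22) = 10, x(23) = 28, x(24) = 8, x(25) = 6, x(26) = 14, x(27) = 20, x(28) = 4, x(29) = 24, x(30) = 28, x(31) = 22, x(32) = 20, x(33) = 12, x(34) = 2, x(35) = 14, x(36) = 16, x(37) = 0, x(38) = 16, x(39) = 16, x(40) = 2, x(41) = 18.
The sequence repeats with period 40.
(766 - 0) mod 40 = 6, so x(766) = x(6) = 4.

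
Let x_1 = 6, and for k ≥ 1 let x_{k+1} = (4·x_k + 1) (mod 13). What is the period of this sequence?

6

Computing terms: x_1 = 6; x_2 = 12; x_3 = 10; x_4 = 2; x_5 = 9; x_6 = 11; x_7 = 6.
Since x_7 = x_1 = 6, the sequence is periodic with period 6.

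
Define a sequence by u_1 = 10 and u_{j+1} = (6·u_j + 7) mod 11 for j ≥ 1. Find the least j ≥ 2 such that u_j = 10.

11

u_1 = 10,  u_2 = 1,  u_3 = 2,  u_4 = 8,  u_5 = 0,  u_6 = 7,  u_7 = 5,  u_8 = 4,  u_9 = 9,  u_{10} = 6,  u_{11} = 10.
Since u_{11} = u_1 = 10, the sequence is periodic with period 10.
The value 10 next appears (with j ≥ 2) at u_{11}.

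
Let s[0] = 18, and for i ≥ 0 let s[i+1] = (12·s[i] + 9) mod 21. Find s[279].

9

s[0] = 18,  s[1] = 15,  s[2] = 0,  s[3] = 9,  s[4] = 12,  s[5] = 6,  s[6] = 18.
The sequence repeats with period 6.
(279 - 0) mod 6 = 3, so s[279] = s[3] = 9.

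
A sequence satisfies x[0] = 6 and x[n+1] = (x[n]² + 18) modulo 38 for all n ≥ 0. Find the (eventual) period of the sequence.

3

Listing terms: x[0] = 6, x[1] = 16, x[2] = 8, x[3] = 6.
Since x[3] = x[0] = 6, the sequence is periodic with period 3.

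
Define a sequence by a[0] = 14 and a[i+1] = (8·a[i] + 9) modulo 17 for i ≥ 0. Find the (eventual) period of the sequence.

8

Listing terms: a[0] = 14, a[1] = 2, a[2] = 8, a[3] = 5, a[4] = 15, a[5] = 10, a[6] = 4, a[7] = 7, a[8] = 14.
Since a[8] = a[0] = 14, the sequence is periodic with period 8.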